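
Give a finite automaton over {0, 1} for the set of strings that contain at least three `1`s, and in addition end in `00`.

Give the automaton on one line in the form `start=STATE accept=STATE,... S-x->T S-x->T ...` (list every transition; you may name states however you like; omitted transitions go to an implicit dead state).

Run two small machines in parallel and take their product. The first has 5 states tracking the count of `1`s, saturating at 4; the second has 3 states tracking how much of the suffix `00` has currently been matched. A product state is a pair (one from each), accepting exactly when both do. Minimizing collapses redundant product states.
With 6 states:
       0  1 
>  A   A  B 
   B   B  C 
   C   C  D 
   D   E  D 
   E   F  D 
 * F   F  D 
(> = start, * = accepting)

start=A accept=F A-0->A A-1->B B-0->B B-1->C C-0->C C-1->D D-0->E D-1->D E-0->F E-1->D F-0->F F-1->D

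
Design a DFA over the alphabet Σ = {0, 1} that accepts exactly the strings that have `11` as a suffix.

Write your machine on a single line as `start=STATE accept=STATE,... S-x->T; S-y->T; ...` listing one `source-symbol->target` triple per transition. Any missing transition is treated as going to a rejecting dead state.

Let each state record the length of the longest suffix of the input read so far that is also a prefix of `11`. s1 means the last symbol is `1`; s2 means the last 2 symbols are `11`. Accept only at s2, where the string currently ends in `11`.
        0   1  
>  s0   s0  s1 
   s1   s0  s2 
 * s2   s0  s2 
(> = start, * = accepting)

start=s0; accept=s2; s0-0->s0; s0-1->s1; s1-0->s0; s1-1->s2; s2-0->s0; s2-1->s2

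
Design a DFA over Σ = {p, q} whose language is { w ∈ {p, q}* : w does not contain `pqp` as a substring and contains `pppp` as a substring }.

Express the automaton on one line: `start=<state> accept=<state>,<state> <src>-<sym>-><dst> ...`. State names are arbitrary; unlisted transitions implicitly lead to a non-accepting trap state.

start=A accept=G,J,M A-p->B A-q->A B-p->C B-q->D C-p->E C-q->D D-p->F D-q->A E-p->G E-q->D F-p->H F-q->I G-p->G G-q->J H-p->K H-q->I I-p->F I-q->I J-p->L J-q->M K-p->L K-q->I L-p->L L-q->L M-p->G M-q->M

Build one automaton per condition and run them in lockstep. The first has 4 states tracking partial matches of the forbidden pattern `pqp`; the second has 5 states tracking whether and how much of `pppp` has been seen. A product state is a pair (one from each), accepting exactly when both do.
       p  q 
>  A   B  A 
   B   C  D 
   C   E  D 
   D   F  A 
   E   G  D 
   F   H  I 
 * G   G  J 
   H   K  I 
   I   F  I 
 * J   L  M 
   K   L  I 
   L   L  L 
 * M   G  M 
(> = start, * = accepting)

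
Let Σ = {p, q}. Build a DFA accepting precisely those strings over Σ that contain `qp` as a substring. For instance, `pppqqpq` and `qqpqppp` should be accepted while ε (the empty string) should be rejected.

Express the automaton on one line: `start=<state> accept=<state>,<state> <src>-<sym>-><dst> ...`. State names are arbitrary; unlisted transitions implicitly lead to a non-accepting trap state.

Track how much of `qp` has been matched so far: state A is no progress, C is the absorbing accept state reached once `qp` has occurred. Intermediate states record partial matches; on a mismatch, fall back to the longest reusable overlap.
A 3-state machine:
       p  q 
>  A   A  B 
   B   C  B 
 * C   C  C 
(> = start, * = accepting)

start=A accept=C A-p->A A-q->B B-p->C B-q->B C-p->C C-q->C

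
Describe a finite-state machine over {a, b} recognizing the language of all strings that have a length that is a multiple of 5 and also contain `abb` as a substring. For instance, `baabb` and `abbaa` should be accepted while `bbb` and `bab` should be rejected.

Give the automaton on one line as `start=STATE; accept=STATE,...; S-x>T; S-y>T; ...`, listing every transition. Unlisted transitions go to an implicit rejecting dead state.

Build one automaton per condition and run them in lockstep. One (5 states) tracks the input length modulo 5; the other (4 states) tracks whether and how much of `abb` has been seen. Each combined state is a pair, one component from each; accept when both components accept.
          a    b  
>  q0     q1   q2 
   q1     q3   q4 
   q2     q3   q5 
   q3     q6   q7 
   q4     q6   q8 
   q5     q6   q9 
   q6    q10  q11 
   q7    q10  q12 
   q8    q12  q12 
   q9    q10  q13 
   q10   q14  q15 
   q11   q14  q16 
   q12   q16  q16 
   q13   q14   q0 
   q14    q1  q17 
   q15    q1  q18 
 * q16   q18  q18 
   q17    q3  q19 
   q18   q19  q19 
   q19    q8   q8 
(> = start, * = accepting)

start=q0; accept=q16; q0-a>q1; q0-b>q2; q1-a>q3; q1-b>q4; q2-a>q3; q2-b>q5; q3-a>q6; q3-b>q7; q4-a>q6; q4-b>q8; q5-a>q6; q5-b>q9; q6-a>q10; q6-b>q11; q7-a>q10; q7-b>q12; q8-a>q12; q8-b>q12; q9-a>q10; q9-b>q13; q10-a>q14; q10-b>q15; q11-a>q14; q11-b>q16; q12-a>q16; q12-b>q16; q13-a>q14; q13-b>q0; q14-a>q1; q14-b>q17; q15-a>q1; q15-b>q18; q16-a>q18; q16-b>q18; q17-a>q3; q17-b>q19; q18-a>q19; q18-b>q19; q19-a>q8; q19-b>q8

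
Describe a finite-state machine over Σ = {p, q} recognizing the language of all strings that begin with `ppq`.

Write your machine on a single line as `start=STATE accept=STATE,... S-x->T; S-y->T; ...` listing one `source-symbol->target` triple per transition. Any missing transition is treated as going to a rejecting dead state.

start=S0; accept=S3; S0-p->S1; S0-q->S4; S1-p->S2; S1-q->S4; S2-p->S4; S2-q->S3; S3-p->S3; S3-q->S3; S4-p->S4; S4-q->S4

Check the first 3 symbols one by one: S0 through S2 record how many have matched `ppq` so far; any wrong symbol goes to the dead state S4. After all 3 match we enter the accepting sink S3.
5 states suffice.
        p   q  
>  S0   S1  S4 
   S1   S2  S4 
   S2   S4  S3 
 * S3   S3  S3 
   S4   S4  S4 
(> = start, * = accepting)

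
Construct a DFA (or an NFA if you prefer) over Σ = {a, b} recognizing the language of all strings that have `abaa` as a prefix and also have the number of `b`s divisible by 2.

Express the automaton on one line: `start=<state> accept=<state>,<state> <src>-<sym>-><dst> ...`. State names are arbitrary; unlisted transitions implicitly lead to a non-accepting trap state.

Build one automaton per condition and run them in lockstep. The first has 6 states tracking whether the input so far still matches the prefix `abaa`; the second has 2 states tracking the count of `b`s modulo 2. A product state is a pair (one from each), accepting exactly when both do. Minimizing collapses redundant product states.
With 7 states:
        a   b  
>  q0   q1  q2 
   q1   q2  q3 
   q2   q2  q2 
   q3   q4  q2 
   q4   q5  q2 
   q5   q5  q6 
 * q6   q6  q5 
(> = start, * = accepting)

start=q0 accept=q6 q0-a->q1 q0-b->q2 q1-a->q2 q1-b->q3 q2-a->q2 q2-b->q2 q3-a->q4 q3-b->q2 q4-a->q5 q4-b->q2 q5-a->q5 q5-b->q6 q6-a->q6 q6-b->q5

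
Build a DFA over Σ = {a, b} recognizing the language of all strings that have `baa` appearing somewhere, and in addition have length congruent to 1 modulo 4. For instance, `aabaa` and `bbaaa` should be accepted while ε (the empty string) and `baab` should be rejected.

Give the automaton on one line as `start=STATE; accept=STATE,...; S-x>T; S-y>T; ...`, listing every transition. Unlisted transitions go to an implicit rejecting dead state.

start=s0; accept=s14; s0-a>s1; s0-b>s2; s1-a>s3; s1-b>s4; s2-a>s5; s2-b>s4; s3-a>s6; s3-b>s7; s4-a>s8; s4-b>s7; s5-a>s9; s5-b>s7; s6-a>s0; s6-b>s10; s7-a>s11; s7-b>s10; s8-a>s12; s8-b>s10; s9-a>s12; s9-b>s12; s10-a>s13; s10-b>s2; s11-a>s14; s11-b>s2; s12-a>s14; s12-b>s14; s13-a>s15; s13-b>s4; s14-a>s15; s14-b>s15; s15-a>s9; s15-b>s9

Run two small machines in parallel and take their product. One (4 states) tracks whether and how much of `baa` has been seen; the other (4 states) tracks the input length modulo 4. Each combined state is a pair, one component from each; accept when both components accept.
A 16-state machine:
          a    b  
>  s0     s1   s2 
   s1     s3   s4 
   s2     s5   s4 
   s3     s6   s7 
   s4     s8   s7 
   s5     s9   s7 
   s6     s0  s10 
   s7    s11  s10 
   s8    s12  s10 
   s9    s12  s12 
   s10   s13   s2 
   s11   s14   s2 
   s12   s14  s14 
   s13   s15   s4 
 * s14   s15  s15 
   s15    s9   s9 
(> = start, * = accepting)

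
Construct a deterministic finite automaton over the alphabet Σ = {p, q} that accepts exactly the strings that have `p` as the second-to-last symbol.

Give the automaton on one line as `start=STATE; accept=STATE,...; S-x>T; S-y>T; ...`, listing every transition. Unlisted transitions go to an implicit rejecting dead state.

start=A; accept=D,E; A-p>B; A-q>C; B-p>D; B-q>E; C-p>F; C-q>G; D-p>D; D-q>E; E-p>F; E-q>G; F-p>D; F-q>E; G-p>F; G-q>G

A DFA must remember the last 2 symbols (since which symbol is second-to-last isn't known until the input ends). Use one state per possible window of the last ≤2 symbols; accept from those whose window starts with `p`.
With 7 states:
       p  q 
>  A   B  C 
   B   D  E 
   C   F  G 
 * D   D  E 
 * E   F  G 
   F   D  E 
   G   F  G 
(> = start, * = accepting)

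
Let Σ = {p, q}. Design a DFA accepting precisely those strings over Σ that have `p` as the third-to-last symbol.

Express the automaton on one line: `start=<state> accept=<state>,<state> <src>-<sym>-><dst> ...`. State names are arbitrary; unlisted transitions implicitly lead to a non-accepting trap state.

start=A accept=H,I,J,K A-p->B A-q->C B-p->D B-q->E C-p->F C-q->G D-p->H D-q->I E-p->J E-q->K F-p->L F-q->M G-p->N G-q->O H-p->H H-q->I I-p->J I-q->K J-p->L J-q->M K-p->N K-q->O L-p->H L-q->I M-p->J M-q->K N-p->L N-q->M O-p->N O-q->O

A DFA must remember the last 3 symbols (since which symbol is third-to-last isn't known until the input ends). Use one state per possible window of the last ≤3 symbols; accept from those whose window starts with `p`.
15 states suffice.
       p  q 
>  A   B  C 
   B   D  E 
   C   F  G 
   D   H  I 
   E   J  K 
   F   L  M 
   G   N  O 
 * H   H  I 
 * I   J  K 
 * J   L  M 
 * K   N  O 
   L   H  I 
   M   J  K 
   N   L  M 
   O   N  O 
(> = start, * = accepting)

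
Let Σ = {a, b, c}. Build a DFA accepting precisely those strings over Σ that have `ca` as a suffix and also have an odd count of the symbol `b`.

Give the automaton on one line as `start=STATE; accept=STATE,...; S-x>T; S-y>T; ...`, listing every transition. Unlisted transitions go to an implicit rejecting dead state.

Build one automaton per condition and run them in lockstep. One (3 states) tracks how much of the suffix `ca` has currently been matched; the other (2 states) tracks the count of `b`s modulo 2. Each combined state is a pair, one component from each; accept when both components accept.
        a   b   c  
>  S0   S0  S1  S2 
   S1   S1  S0  S3 
   S2   S4  S1  S2 
   S3   S5  S0  S3 
   S4   S0  S1  S2 
 * S5   S1  S0  S3 
(> = start, * = accepting)

start=S0; accept=S5; S0-a>S0; S0-b>S1; S0-c>S2; S1-a>S1; S1-b>S0; S1-c>S3; S2-a>S4; S2-b>S1; S2-c>S2; S3-a>S5; S3-b>S0; S3-c>S3; S4-a>S0; S4-b>S1; S4-c>S2; S5-a>S1; S5-b>S0; S5-c>S3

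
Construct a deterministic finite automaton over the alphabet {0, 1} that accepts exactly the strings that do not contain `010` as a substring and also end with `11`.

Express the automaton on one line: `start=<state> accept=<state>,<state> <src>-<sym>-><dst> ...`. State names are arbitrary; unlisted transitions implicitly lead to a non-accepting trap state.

Run two small machines in parallel and take their product. The first has 4 states tracking partial matches of the forbidden pattern `010`; the second has 3 states tracking how much of the suffix `11` has currently been matched. A product state is a pair (one from each), accepting exactly when both do. Minimizing collapses redundant product states.
6 states suffice.
       0  1 
>  A   B  C 
   B   B  D 
   C   B  E 
   D   F  E 
 * E   B  E 
   F   F  F 
(> = start, * = accepting)

start=A accept=E A-0->B A-1->C B-0->B B-1->D C-0->B C-1->E D-0->F D-1->E E-0->B E-1->E F-0->F F-1->F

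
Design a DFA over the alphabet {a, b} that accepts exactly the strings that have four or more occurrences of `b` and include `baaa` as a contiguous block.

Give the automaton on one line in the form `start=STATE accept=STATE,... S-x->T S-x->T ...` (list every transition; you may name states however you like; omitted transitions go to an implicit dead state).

start=S0 accept=S16 S0-a->S0 S0-b->S1 S1-a->S2 S1-b->S3 S2-a->S4 S2-b->S3 S3-a->S5 S3-b->S6 S4-a->S7 S4-b->S3 S5-a->S8 S5-b->S6 S6-a->S9 S6-b->S10 S7-a->S7 S7-b->S11 S8-a->S11 S8-b->S6 S9-a->S12 S9-b->S10 S10-a->S13 S10-b->S10 S11-a->S11 S11-b->S14 S12-a->S14 S12-b->S10 S13-a->S15 S13-b->S10 S14-a->S14 S14-b->S16 S15-a->S16 S15-b->S10 S16-a->S16 S16-b->S16

Handle the two conditions separately and then intersect. The first has 6 states tracking the count of `b`s, saturating at 5; the second has 5 states tracking whether and how much of `baaa` has been seen. A product state is a pair (one from each), accepting exactly when both do. Equivalent product states are then merged.
17 states suffice.
          a    b  
>  S0     S0   S1 
   S1     S2   S3 
   S2     S4   S3 
   S3     S5   S6 
   S4     S7   S3 
   S5     S8   S6 
   S6     S9  S10 
   S7     S7  S11 
   S8    S11   S6 
   S9    S12  S10 
   S10   S13  S10 
   S11   S11  S14 
   S12   S14  S10 
   S13   S15  S10 
   S14   S14  S16 
   S15   S16  S10 
 * S16   S16  S16 
(> = start, * = accepting)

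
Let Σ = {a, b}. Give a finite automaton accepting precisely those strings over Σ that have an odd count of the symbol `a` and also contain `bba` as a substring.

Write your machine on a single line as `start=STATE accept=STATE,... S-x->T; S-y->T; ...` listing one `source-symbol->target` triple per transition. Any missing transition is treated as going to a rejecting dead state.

start=s0; accept=s6; s0-a->s1; s0-b->s2; s1-a->s0; s1-b->s3; s2-a->s1; s2-b->s4; s3-a->s0; s3-b->s5; s4-a->s6; s4-b->s4; s5-a->s7; s5-b->s5; s6-a->s7; s6-b->s6; s7-a->s6; s7-b->s7

Build one automaton per condition and run them in lockstep. One (2 states) tracks the count of `a`s modulo 2; the other (4 states) tracks whether and how much of `bba` has been seen. Each combined state is a pair, one component from each; accept when both components accept.
With 8 states:
        a   b  
>  s0   s1  s2 
   s1   s0  s3 
   s2   s1  s4 
   s3   s0  s5 
   s4   s6  s4 
   s5   s7  s5 
 * s6   s7  s6 
   s7   s6  s7 
(> = start, * = accepting)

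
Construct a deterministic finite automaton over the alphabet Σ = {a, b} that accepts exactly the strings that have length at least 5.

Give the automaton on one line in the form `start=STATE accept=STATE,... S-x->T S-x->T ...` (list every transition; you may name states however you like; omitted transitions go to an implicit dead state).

start=q0 accept=q5,q6 q0-a->q1 q0-b->q1 q1-a->q2 q1-b->q2 q2-a->q3 q2-b->q3 q3-a->q4 q3-b->q4 q4-a->q5 q4-b->q5 q5-a->q6 q5-b->q6 q6-a->q6 q6-b->q6

We only need to distinguish lengths 0, 1, …, 5, and '>5'. Chain q0 → q1 → q2 → q3 → q4 → q5 → q6 on every symbol, with q6 looping. Accepting states: {q5, q6}.
A 7-state machine:
        a   b  
>  q0   q1  q1 
   q1   q2  q2 
   q2   q3  q3 
   q3   q4  q4 
   q4   q5  q5 
 * q5   q6  q6 
 * q6   q6  q6 
(> = start, * = accepting)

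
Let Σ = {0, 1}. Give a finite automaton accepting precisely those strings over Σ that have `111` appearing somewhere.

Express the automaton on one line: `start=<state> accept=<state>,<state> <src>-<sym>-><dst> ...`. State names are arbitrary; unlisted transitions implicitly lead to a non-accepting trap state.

Track how much of `111` has been matched so far: state S0 is no progress, S3 is the absorbing accept state reached once `111` has occurred. Intermediate states record partial matches; on a mismatch, fall back to the longest reusable overlap.
        0   1  
>  S0   S0  S1 
   S1   S0  S2 
   S2   S0  S3 
 * S3   S3  S3 
(> = start, * = accepting)

start=S0 accept=S3 S0-0->S0 S0-1->S1 S1-0->S0 S1-1->S2 S2-0->S0 S2-1->S3 S3-0->S3 S3-1->S3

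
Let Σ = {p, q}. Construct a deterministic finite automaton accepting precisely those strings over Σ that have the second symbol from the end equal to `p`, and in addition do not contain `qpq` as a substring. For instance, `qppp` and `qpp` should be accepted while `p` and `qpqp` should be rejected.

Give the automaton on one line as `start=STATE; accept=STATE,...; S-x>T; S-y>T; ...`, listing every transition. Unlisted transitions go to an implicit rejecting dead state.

start=S0; accept=S3,S4; S0-p>S1; S0-q>S2; S1-p>S3; S1-q>S4; S2-p>S5; S2-q>S6; S3-p>S3; S3-q>S4; S4-p>S5; S4-q>S6; S5-p>S3; S5-q>S7; S6-p>S5; S6-q>S6; S7-p>S8; S7-q>S9; S8-p>S10; S8-q>S7; S9-p>S8; S9-q>S9; S10-p>S10; S10-q>S7

Build one automaton per condition and run them in lockstep. The first has 7 states tracking the last 2 symbols read; the second has 4 states tracking partial matches of the forbidden pattern `qpq`. A product state is a pair (one from each), accepting exactly when both do.
          p    q  
>  S0     S1   S2 
   S1     S3   S4 
   S2     S5   S6 
 * S3     S3   S4 
 * S4     S5   S6 
   S5     S3   S7 
   S6     S5   S6 
   S7     S8   S9 
   S8    S10   S7 
   S9     S8   S9 
   S10   S10   S7 
(> = start, * = accepting)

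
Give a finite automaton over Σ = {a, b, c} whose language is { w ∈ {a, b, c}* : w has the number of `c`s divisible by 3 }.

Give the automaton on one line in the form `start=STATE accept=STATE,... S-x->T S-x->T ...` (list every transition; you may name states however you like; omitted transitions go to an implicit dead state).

start=q0 accept=q0 q0-a->q0 q0-b->q0 q0-c->q1 q1-a->q1 q1-b->q1 q1-c->q2 q2-a->q2 q2-b->q2 q2-c->q0

Keep the running count of `c`s modulo 3: each `c` advances along the cycle q0 → q1 → q2 → q0 while other symbols loop. Accept at q0.
3 states suffice.
        a   b   c  
>* q0   q0  q0  q1 
   q1   q1  q1  q2 
   q2   q2  q2  q0 
(> = start, * = accepting)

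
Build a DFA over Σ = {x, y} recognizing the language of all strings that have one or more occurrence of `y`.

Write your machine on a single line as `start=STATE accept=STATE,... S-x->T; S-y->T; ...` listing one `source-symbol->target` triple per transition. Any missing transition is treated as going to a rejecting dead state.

Only the number of `y`s matters, and only up to 2. Make a chain q0 → q1 → q2 advanced by each `y` (with q2 absorbing); every other symbol self-loops. The accepting set is {q1, q2}.
A 3-state machine:
        x   y  
>  q0   q0  q1 
 * q1   q1  q2 
 * q2   q2  q2 
(> = start, * = accepting)

start=q0; accept=q1,q2; q0-x->q0; q0-y->q1; q1-x->q1; q1-y->q2; q2-x->q2; q2-y->q2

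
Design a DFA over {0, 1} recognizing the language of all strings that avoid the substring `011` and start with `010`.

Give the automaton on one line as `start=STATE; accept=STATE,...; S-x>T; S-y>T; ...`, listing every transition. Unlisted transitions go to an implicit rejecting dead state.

start=S0; accept=S4,S5; S0-0>S1; S0-1>S2; S1-0>S2; S1-1>S3; S2-0>S2; S2-1>S2; S3-0>S4; S3-1>S2; S4-0>S4; S4-1>S5; S5-0>S4; S5-1>S2

Build one automaton per condition and run them in lockstep. One (4 states) tracks partial matches of the forbidden pattern `011`; the other (5 states) tracks whether the input so far still matches the prefix `010`. Each combined state is a pair, one component from each; accept when both components accept. Equivalent product states are then merged.
A 6-state machine:
        0   1  
>  S0   S1  S2 
   S1   S2  S3 
   S2   S2  S2 
   S3   S4  S2 
 * S4   S4  S5 
 * S5   S4  S2 
(> = start, * = accepting)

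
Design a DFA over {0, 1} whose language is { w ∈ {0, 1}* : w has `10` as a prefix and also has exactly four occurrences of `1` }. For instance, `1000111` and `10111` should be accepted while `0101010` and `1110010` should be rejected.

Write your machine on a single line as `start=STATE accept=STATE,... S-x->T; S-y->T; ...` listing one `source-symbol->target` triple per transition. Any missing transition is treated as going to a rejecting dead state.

Build one automaton per condition and run them in lockstep. One (4 states) tracks whether the input so far still matches the prefix `10`; the other (6 states) tracks the count of `1`s, saturating at 5. Each combined state is a pair, one component from each; accept when both components accept. After merging equivalent states the machine shrinks.
        0   1  
>  S0   S1  S2 
   S1   S1  S1 
   S2   S3  S1 
   S3   S3  S4 
   S4   S4  S5 
   S5   S5  S6 
 * S6   S6  S1 
(> = start, * = accepting)

start=S0; accept=S6; S0-0->S1; S0-1->S2; S1-0->S1; S1-1->S1; S2-0->S3; S2-1->S1; S3-0->S3; S3-1->S4; S4-0->S4; S4-1->S5; S5-0->S5; S5-1->S6; S6-0->S6; S6-1->S1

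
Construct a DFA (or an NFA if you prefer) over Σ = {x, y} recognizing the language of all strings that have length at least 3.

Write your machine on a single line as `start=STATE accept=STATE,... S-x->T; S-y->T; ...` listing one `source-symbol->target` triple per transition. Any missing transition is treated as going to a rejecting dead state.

Count input length up to 4: every symbol moves from q0 toward q4, which means 'more than 3' and absorbs. Accept from {q3, q4}.
5 states suffice.
        x   y  
>  q0   q1  q1 
   q1   q2  q2 
   q2   q3  q3 
 * q3   q4  q4 
 * q4   q4  q4 
(> = start, * = accepting)

start=q0; accept=q3,q4; q0-x->q1; q0-y->q1; q1-x->q2; q1-y->q2; q2-x->q3; q2-y->q3; q3-x->q4; q3-y->q4; q4-x->q4; q4-y->q4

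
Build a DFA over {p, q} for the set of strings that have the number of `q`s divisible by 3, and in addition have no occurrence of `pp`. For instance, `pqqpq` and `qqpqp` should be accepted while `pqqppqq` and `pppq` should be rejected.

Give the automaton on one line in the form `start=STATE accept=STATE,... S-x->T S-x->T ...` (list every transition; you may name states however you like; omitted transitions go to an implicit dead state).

Handle the two conditions separately and then intersect. One (3 states) tracks the count of `q`s modulo 3; the other (3 states) tracks partial matches of the forbidden pattern `pp`. Each combined state is a pair, one component from each; accept when both components accept.
        p   q  
>* S0   S1  S2 
 * S1   S3  S2 
   S2   S4  S5 
   S3   S3  S6 
   S4   S6  S5 
   S5   S7  S0 
   S6   S6  S8 
   S7   S8  S0 
   S8   S8  S3 
(> = start, * = accepting)

start=S0 accept=S0,S1 S0-p->S1 S0-q->S2 S1-p->S3 S1-q->S2 S2-p->S4 S2-q->S5 S3-p->S3 S3-q->S6 S4-p->S6 S4-q->S5 S5-p->S7 S5-q->S0 S6-p->S6 S6-q->S8 S7-p->S8 S7-q->S0 S8-p->S8 S8-q->S3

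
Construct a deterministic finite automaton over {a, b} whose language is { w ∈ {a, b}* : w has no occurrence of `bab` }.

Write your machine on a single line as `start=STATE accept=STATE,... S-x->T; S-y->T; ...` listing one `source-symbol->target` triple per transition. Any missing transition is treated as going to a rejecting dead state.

start=q0; accept=q0,q1,q2; q0-a->q0; q0-b->q1; q1-a->q2; q1-b->q1; q2-a->q0; q2-b->q3; q3-a->q3; q3-b->q3

This is the complement of 'contains `bab`'. Use the same substring-matching states — q0 through q3 holding how much of `bab` has just been matched — but flip the accepting set: everything except the trap q3 accepts.
        a   b  
>* q0   q0  q1 
 * q1   q2  q1 
 * q2   q0  q3 
   q3   q3  q3 
(> = start, * = accepting)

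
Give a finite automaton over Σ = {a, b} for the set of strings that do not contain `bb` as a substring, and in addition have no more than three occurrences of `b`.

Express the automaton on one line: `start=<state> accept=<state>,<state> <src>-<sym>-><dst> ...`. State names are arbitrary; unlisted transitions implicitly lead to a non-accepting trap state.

start=S0 accept=S0,S1,S2,S4,S6,S8,S9 S0-a->S0 S0-b->S1 S1-a->S2 S1-b->S3 S2-a->S2 S2-b->S4 S3-a->S3 S3-b->S5 S4-a->S6 S4-b->S5 S5-a->S5 S5-b->S7 S6-a->S6 S6-b->S8 S7-a->S7 S7-b->S7 S8-a->S9 S8-b->S7 S9-a->S9 S9-b->S10 S10-a->S11 S10-b->S7 S11-a->S11 S11-b->S10

Build one automaton per condition and run them in lockstep. The first has 3 states tracking partial matches of the forbidden pattern `bb`; the second has 5 states tracking the count of `b`s, saturating at 4. A product state is a pair (one from each), accepting exactly when both do.
          a    b  
>* S0     S0   S1 
 * S1     S2   S3 
 * S2     S2   S4 
   S3     S3   S5 
 * S4     S6   S5 
   S5     S5   S7 
 * S6     S6   S8 
   S7     S7   S7 
 * S8     S9   S7 
 * S9     S9  S10 
   S10   S11   S7 
   S11   S11  S10 
(> = start, * = accepting)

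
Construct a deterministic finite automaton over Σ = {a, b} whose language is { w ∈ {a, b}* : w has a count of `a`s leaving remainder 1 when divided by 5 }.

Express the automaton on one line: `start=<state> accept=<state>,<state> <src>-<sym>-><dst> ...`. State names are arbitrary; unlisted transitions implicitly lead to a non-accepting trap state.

start=q0 accept=q1 q0-a->q1 q0-b->q0 q1-a->q2 q1-b->q1 q2-a->q3 q2-b->q2 q3-a->q4 q3-b->q3 q4-a->q0 q4-b->q4

Keep the running count of `a`s modulo 5: each `a` advances along the cycle q0 → q1 → q2 → q3 → q4 → q0 while other symbols loop. Accept at q1.
With 5 states:
        a   b  
>  q0   q1  q0 
 * q1   q2  q1 
   q2   q3  q2 
   q3   q4  q3 
   q4   q0  q4 
(> = start, * = accepting)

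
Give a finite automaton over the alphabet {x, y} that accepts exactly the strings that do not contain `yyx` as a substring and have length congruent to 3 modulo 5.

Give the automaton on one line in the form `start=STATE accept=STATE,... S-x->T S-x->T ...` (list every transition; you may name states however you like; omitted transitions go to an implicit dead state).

start=s0 accept=s6,s7,s8 s0-x->s1 s0-y->s2 s1-x->s3 s1-y->s4 s2-x->s3 s2-y->s5 s3-x->s6 s3-y->s7 s4-x->s6 s4-y->s8 s5-x->s9 s5-y->s8 s6-x->s10 s6-y->s11 s7-x->s10 s7-y->s12 s8-x->s13 s8-y->s12 s9-x->s13 s9-y->s13 s10-x->s0 s10-y->s14 s11-x->s0 s11-y->s15 s12-x->s16 s12-y->s15 s13-x->s16 s13-y->s16 s14-x->s1 s14-y->s17 s15-x->s18 s15-y->s17 s16-x->s18 s16-y->s18 s17-x->s19 s17-y->s5 s18-x->s19 s18-y->s19 s19-x->s9 s19-y->s9

Build one automaton per condition and run them in lockstep. One (4 states) tracks partial matches of the forbidden pattern `yyx`; the other (5 states) tracks the input length modulo 5. Each combined state is a pair, one component from each; accept when both components accept.
A 20-state machine:
          x    y  
>  s0     s1   s2 
   s1     s3   s4 
   s2     s3   s5 
   s3     s6   s7 
   s4     s6   s8 
   s5     s9   s8 
 * s6    s10  s11 
 * s7    s10  s12 
 * s8    s13  s12 
   s9    s13  s13 
   s10    s0  s14 
   s11    s0  s15 
   s12   s16  s15 
   s13   s16  s16 
   s14    s1  s17 
   s15   s18  s17 
   s16   s18  s18 
   s17   s19   s5 
   s18   s19  s19 
   s19    s9   s9 
(> = start, * = accepting)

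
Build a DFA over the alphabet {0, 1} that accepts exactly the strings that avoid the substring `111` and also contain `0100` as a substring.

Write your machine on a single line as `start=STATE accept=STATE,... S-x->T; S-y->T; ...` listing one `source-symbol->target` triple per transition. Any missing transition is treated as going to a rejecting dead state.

Handle the two conditions separately and then intersect. The first has 4 states tracking partial matches of the forbidden pattern `111`; the second has 5 states tracking whether and how much of `0100` has been seen. A product state is a pair (one from each), accepting exactly when both do.
A 14-state machine:
       0  1 
>  A   B  C 
   B   B  D 
   C   B  E 
   D   F  E 
   E   B  G 
   F   H  D 
   G   I  G 
 * H   H  J 
   I   I  K 
 * J   H  L 
   K   M  G 
 * L   H  N 
   M   N  K 
   N   N  N 
(> = start, * = accepting)

start=A; accept=H,J,L; A-0->B; A-1->C; B-0->B; B-1->D; C-0->B; C-1->E; D-0->F; D-1->E; E-0->B; E-1->G; F-0->H; F-1->D; G-0->I; G-1->G; H-0->H; H-1->J; I-0->I; I-1->K; J-0->H; J-1->L; K-0->M; K-1->G; L-0->H; L-1->N; M-0->N; M-1->K; N-0->N; N-1->N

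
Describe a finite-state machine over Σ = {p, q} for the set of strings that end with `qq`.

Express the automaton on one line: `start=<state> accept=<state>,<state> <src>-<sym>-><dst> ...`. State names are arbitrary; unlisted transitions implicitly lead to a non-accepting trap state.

start=S0 accept=S2 S0-p->S0 S0-q->S1 S1-p->S0 S1-q->S2 S2-p->S0 S2-q->S2

Remember how much of `qq` the current input suffix matches. State S0 means no match yet; S1 means the last symbol is `q`; S2 means the last 2 symbols are `qq`. Only S2 accepts. On a mismatch, fall back to the longest proper suffix that is still a prefix of `qq`.
        p   q  
>  S0   S0  S1 
   S1   S0  S2 
 * S2   S0  S2 
(> = start, * = accepting)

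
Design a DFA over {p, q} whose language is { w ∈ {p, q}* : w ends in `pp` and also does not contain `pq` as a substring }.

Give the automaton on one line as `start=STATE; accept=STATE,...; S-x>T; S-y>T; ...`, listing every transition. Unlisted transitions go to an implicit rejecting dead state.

Handle the two conditions separately and then intersect. One (3 states) tracks how much of the suffix `pp` has currently been matched; the other (3 states) tracks partial matches of the forbidden pattern `pq`. Each combined state is a pair, one component from each; accept when both components accept. After merging equivalent states the machine shrinks.
4 states suffice.
       p  q 
>  A   B  A 
   B   C  D 
 * C   C  D 
   D   D  D 
(> = start, * = accepting)

start=A; accept=C; A-p>B; A-q>A; B-p>C; B-q>D; C-p>C; C-q>D; D-p>D; D-q>D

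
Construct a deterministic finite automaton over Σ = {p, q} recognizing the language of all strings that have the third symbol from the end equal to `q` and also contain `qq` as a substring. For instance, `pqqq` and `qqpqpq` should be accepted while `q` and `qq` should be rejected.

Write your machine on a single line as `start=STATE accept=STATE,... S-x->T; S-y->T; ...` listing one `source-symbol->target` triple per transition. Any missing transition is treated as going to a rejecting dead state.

Handle the two conditions separately and then intersect. One (15 states) tracks the last 3 symbols read; the other (3 states) tracks whether and how much of `qq` has been seen. Each combined state is a pair, one component from each; accept when both components accept. After merging equivalent states the machine shrinks.
        p   q  
>  s0   s0  s1 
   s1   s0  s2 
   s2   s3  s4 
 * s3   s5  s6 
 * s4   s3  s4 
 * s5   s7  s8 
 * s6   s9  s2 
   s7   s7  s8 
   s8   s9  s2 
   s9   s5  s6 
(> = start, * = accepting)

start=s0; accept=s3,s4,s5,s6; s0-p->s0; s0-q->s1; s1-p->s0; s1-q->s2; s2-p->s3; s2-q->s4; s3-p->s5; s3-q->s6; s4-p->s3; s4-q->s4; s5-p->s7; s5-q->s8; s6-p->s9; s6-q->s2; s7-p->s7; s7-q->s8; s8-p->s9; s8-q->s2; s9-p->s5; s9-q->s6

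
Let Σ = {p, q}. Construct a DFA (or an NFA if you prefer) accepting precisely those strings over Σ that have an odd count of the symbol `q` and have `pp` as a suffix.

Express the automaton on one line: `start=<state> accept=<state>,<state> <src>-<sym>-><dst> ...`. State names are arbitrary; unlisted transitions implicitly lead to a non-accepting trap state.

Run two small machines in parallel and take their product. One (2 states) tracks the count of `q`s modulo 2; the other (3 states) tracks how much of the suffix `pp` has currently been matched. Each combined state is a pair, one component from each; accept when both components accept. After merging equivalent states the machine shrinks.
A 4-state machine:
        p   q  
>  s0   s0  s1 
   s1   s2  s0 
   s2   s3  s0 
 * s3   s3  s0 
(> = start, * = accepting)

start=s0 accept=s3 s0-p->s0 s0-q->s1 s1-p->s2 s1-q->s0 s2-p->s3 s2-q->s0 s3-p->s3 s3-q->s0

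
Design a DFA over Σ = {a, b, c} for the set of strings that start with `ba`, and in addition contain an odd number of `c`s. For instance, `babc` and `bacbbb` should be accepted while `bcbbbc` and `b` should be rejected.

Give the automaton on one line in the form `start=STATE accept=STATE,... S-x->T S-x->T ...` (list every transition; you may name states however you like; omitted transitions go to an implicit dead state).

Build one automaton per condition and run them in lockstep. One (4 states) tracks whether the input so far still matches the prefix `ba`; the other (2 states) tracks the count of `c`s modulo 2. Each combined state is a pair, one component from each; accept when both components accept.
With 6 states:
        a   b   c  
>  q0   q1  q2  q3 
   q1   q1  q1  q3 
   q2   q4  q1  q3 
   q3   q3  q3  q1 
   q4   q4  q4  q5 
 * q5   q5  q5  q4 
(> = start, * = accepting)

start=q0 accept=q5 q0-a->q1 q0-b->q2 q0-c->q3 q1-a->q1 q1-b->q1 q1-c->q3 q2-a->q4 q2-b->q1 q2-c->q3 q3-a->q3 q3-b->q3 q3-c->q1 q4-a->q4 q4-b->q4 q4-c->q5 q5-a->q5 q5-b->q5 q5-c->q4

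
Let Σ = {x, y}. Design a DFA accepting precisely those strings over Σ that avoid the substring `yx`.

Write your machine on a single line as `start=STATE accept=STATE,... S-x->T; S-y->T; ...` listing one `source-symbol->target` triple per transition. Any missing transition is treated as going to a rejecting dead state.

This is the complement of 'contains `yx`'. Use the same substring-matching states — A through C holding how much of `yx` has just been matched — but flip the accepting set: everything except the trap C accepts.
A 3-state machine:
       x  y 
>* A   A  B 
 * B   C  B 
   C   C  C 
(> = start, * = accepting)

start=A; accept=A,B; A-x->A; A-y->B; B-x->C; B-y->B; C-x->C; C-y->C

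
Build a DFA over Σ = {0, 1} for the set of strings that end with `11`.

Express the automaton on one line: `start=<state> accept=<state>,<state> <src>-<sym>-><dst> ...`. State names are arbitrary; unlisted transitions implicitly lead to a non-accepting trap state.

start=A accept=C A-0->A A-1->B B-0->A B-1->C C-0->A C-1->C

Let each state record the length of the longest suffix of the input read so far that is also a prefix of `11`. B means the last symbol is `1`; C means the last 2 symbols are `11`. Accept only at C, where the string currently ends in `11`.
3 states suffice.
       0  1 
>  A   A  B 
   B   A  C 
 * C   A  C 
(> = start, * = accepting)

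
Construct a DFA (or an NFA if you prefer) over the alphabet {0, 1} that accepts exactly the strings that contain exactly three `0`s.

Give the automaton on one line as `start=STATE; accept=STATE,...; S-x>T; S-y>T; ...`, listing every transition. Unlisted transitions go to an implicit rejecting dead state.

start=q0; accept=q3; q0-0>q1; q0-1>q0; q1-0>q2; q1-1>q1; q2-0>q3; q2-1>q2; q3-0>q4; q3-1>q3; q4-0>q4; q4-1>q4

Count `0`s, saturating at 4: states q0 through q3 mean 0 through 3 `0`s seen; q4 means more than 3. Each `0` increments (capped at q4); other symbols loop. Accept from {q3}.
A 5-state machine:
        0   1  
>  q0   q1  q0 
   q1   q2  q1 
   q2   q3  q2 
 * q3   q4  q3 
   q4   q4  q4 
(> = start, * = accepting)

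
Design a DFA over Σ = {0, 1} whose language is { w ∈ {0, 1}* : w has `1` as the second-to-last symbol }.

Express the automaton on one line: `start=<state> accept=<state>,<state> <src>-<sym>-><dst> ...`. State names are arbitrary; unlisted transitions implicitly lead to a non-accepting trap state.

Because acceptance depends on a position counted from the end, the machine has to buffer the most recent 2 symbols. Make each state the string of the last up-to-2 symbols read; on input `x` shift the window left and append `x`. Accept when the buffered window has length 2 and begins with `1`.
A 7-state machine:
        0   1  
>  q0   q1  q2 
   q1   q3  q4 
   q2   q5  q6 
   q3   q3  q4 
   q4   q5  q6 
 * q5   q3  q4 
 * q6   q5  q6 
(> = start, * = accepting)

start=q0 accept=q5,q6 q0-0->q1 q0-1->q2 q1-0->q3 q1-1->q4 q2-0->q5 q2-1->q6 q3-0->q3 q3-1->q4 q4-0->q5 q4-1->q6 q5-0->q3 q5-1->q4 q6-0->q5 q6-1->q6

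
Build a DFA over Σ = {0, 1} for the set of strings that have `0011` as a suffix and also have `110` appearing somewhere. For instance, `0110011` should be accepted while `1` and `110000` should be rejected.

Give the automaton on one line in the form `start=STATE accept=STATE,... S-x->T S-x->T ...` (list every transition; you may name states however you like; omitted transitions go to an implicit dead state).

start=q0 accept=q11 q0-0->q1 q0-1->q2 q1-0->q3 q1-1->q2 q2-0->q1 q2-1->q4 q3-0->q3 q3-1->q5 q4-0->q6 q4-1->q4 q5-0->q1 q5-1->q7 q6-0->q8 q6-1->q9 q7-0->q6 q7-1->q4 q8-0->q8 q8-1->q10 q9-0->q6 q9-1->q9 q10-0->q6 q10-1->q11 q11-0->q6 q11-1->q9

Handle the two conditions separately and then intersect. The first has 5 states tracking how much of the suffix `0011` has currently been matched; the second has 4 states tracking whether and how much of `110` has been seen. A product state is a pair (one from each), accepting exactly when both do.
With 12 states:
          0    1  
>  q0     q1   q2 
   q1     q3   q2 
   q2     q1   q4 
   q3     q3   q5 
   q4     q6   q4 
   q5     q1   q7 
   q6     q8   q9 
   q7     q6   q4 
   q8     q8  q10 
   q9     q6   q9 
   q10    q6  q11 
 * q11    q6   q9 
(> = start, * = accepting)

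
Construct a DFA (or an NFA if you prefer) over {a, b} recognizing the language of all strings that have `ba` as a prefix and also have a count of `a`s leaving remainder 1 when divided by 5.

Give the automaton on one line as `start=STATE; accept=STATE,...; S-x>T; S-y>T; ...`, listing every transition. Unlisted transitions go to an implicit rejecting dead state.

start=q0; accept=q4; q0-a>q1; q0-b>q2; q1-a>q3; q1-b>q1; q2-a>q4; q2-b>q5; q3-a>q6; q3-b>q3; q4-a>q7; q4-b>q4; q5-a>q1; q5-b>q5; q6-a>q8; q6-b>q6; q7-a>q9; q7-b>q7; q8-a>q5; q8-b>q8; q9-a>q10; q9-b>q9; q10-a>q11; q10-b>q10; q11-a>q4; q11-b>q11

Build one automaton per condition and run them in lockstep. The first has 4 states tracking whether the input so far still matches the prefix `ba`; the second has 5 states tracking the count of `a`s modulo 5. A product state is a pair (one from each), accepting exactly when both do.
A 12-state machine:
          a    b  
>  q0     q1   q2 
   q1     q3   q1 
   q2     q4   q5 
   q3     q6   q3 
 * q4     q7   q4 
   q5     q1   q5 
   q6     q8   q6 
   q7     q9   q7 
   q8     q5   q8 
   q9    q10   q9 
   q10   q11  q10 
   q11    q4  q11 
(> = start, * = accepting)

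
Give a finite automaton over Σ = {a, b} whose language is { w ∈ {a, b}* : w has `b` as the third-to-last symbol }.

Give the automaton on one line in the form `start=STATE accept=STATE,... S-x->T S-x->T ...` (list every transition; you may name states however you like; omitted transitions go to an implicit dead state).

A DFA must remember the last 3 symbols (since which symbol is third-to-last isn't known until the input ends). Use one state per possible window of the last ≤3 symbols; accept from those whose window starts with `b`.
15 states suffice.
          a    b  
>  q0     q1   q2 
   q1     q3   q4 
   q2     q5   q6 
   q3     q7   q8 
   q4     q9  q10 
   q5    q11  q12 
   q6    q13  q14 
   q7     q7   q8 
   q8     q9  q10 
   q9    q11  q12 
   q10   q13  q14 
 * q11    q7   q8 
 * q12    q9  q10 
 * q13   q11  q12 
 * q14   q13  q14 
(> = start, * = accepting)

start=q0 accept=q11,q12,q13,q14 q0-a->q1 q0-b->q2 q1-a->q3 q1-b->q4 q2-a->q5 q2-b->q6 q3-a->q7 q3-b->q8 q4-a->q9 q4-b->q10 q5-a->q11 q5-b->q12 q6-a->q13 q6-b->q14 q7-a->q7 q7-b->q8 q8-a->q9 q8-b->q10 q9-a->q11 q9-b->q12 q10-a->q13 q10-b->q14 q11-a->q7 q11-b->q8 q12-a->q9 q12-b->q10 q13-a->q11 q13-b->q12 q14-a->q13 q14-b->q14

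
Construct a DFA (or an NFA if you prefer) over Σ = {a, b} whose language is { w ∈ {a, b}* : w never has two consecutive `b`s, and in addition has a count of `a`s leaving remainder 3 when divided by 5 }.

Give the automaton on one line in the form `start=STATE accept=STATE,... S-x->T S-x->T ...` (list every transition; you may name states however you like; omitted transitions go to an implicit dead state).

start=q0 accept=q6,q9 q0-a->q1 q0-b->q2 q1-a->q3 q1-b->q4 q2-a->q1 q2-b->q5 q3-a->q6 q3-b->q7 q4-a->q3 q4-b->q5 q5-a->q5 q5-b->q5 q6-a->q8 q6-b->q9 q7-a->q6 q7-b->q5 q8-a->q0 q8-b->q10 q9-a->q8 q9-b->q5 q10-a->q0 q10-b->q5

Run two small machines in parallel and take their product. The first has 3 states tracking partial matches of the forbidden pattern `bb`; the second has 5 states tracking the count of `a`s modulo 5. A product state is a pair (one from each), accepting exactly when both do. After merging equivalent states the machine shrinks.
An 11-state machine:
          a    b  
>  q0     q1   q2 
   q1     q3   q4 
   q2     q1   q5 
   q3     q6   q7 
   q4     q3   q5 
   q5     q5   q5 
 * q6     q8   q9 
   q7     q6   q5 
   q8     q0  q10 
 * q9     q8   q5 
   q10    q0   q5 
(> = start, * = accepting)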